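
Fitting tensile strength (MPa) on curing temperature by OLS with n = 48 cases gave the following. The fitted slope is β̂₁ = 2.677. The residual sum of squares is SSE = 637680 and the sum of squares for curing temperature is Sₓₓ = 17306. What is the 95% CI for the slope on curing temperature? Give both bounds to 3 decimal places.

MSE = SSE/(n − 2) = 637680/46 = 13862.6.
SE(β̂₁) = √(MSE/Sₓₓ) = √(13862.6/17306) = 0.895002.
df = n − 2 = 46.
t* = t_{0.025, 46} = 2.012896.
Margin = t* × SE = 2.012896 × 0.895002 = 1.80155.
CI: 2.677 ± 1.80155 → (0.875, 4.479).
With 95% confidence, each one-unit increase in curing temperature is associated with a change of between 0.875 and 4.479 MPa in tensile strength.

(0.875, 4.479)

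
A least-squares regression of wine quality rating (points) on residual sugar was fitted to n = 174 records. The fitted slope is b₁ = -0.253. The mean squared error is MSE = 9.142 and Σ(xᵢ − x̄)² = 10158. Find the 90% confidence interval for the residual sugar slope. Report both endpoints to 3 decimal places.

(-0.303, -0.203)

SE(b₁) = √(MSE/Sₓₓ) = √(9.142/10158) = 0.0299997.
df = n − 2 = 172.
t* = t_{0.05, 172} = 1.653761.
Margin = t* × SE = 1.653761 × 0.0299997 = 0.04961.
CI: -0.253 ± 0.04961 → (-0.303, -0.203).
With 90% confidence, each one-unit increase in residual sugar is associated with a change of between -0.303 and -0.203 points in wine quality rating.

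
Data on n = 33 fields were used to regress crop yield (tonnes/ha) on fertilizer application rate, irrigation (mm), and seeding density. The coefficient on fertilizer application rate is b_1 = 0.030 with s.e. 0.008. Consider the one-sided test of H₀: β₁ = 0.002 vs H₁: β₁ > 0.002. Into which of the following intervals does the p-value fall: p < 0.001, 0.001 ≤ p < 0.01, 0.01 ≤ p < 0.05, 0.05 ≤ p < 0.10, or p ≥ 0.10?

t = (0.030 − 0.002) / 0.008 = 3.500.
df = n − k − 1 = 33 − 3 − 1 = 29.
One-sided p = P(T_{29} > t) ≈ 0.0008.
So p < 0.001.

p < 0.001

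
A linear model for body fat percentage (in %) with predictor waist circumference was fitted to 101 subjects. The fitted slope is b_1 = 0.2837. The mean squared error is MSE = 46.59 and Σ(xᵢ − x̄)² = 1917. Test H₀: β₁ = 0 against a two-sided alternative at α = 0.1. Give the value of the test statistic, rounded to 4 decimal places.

SE(b_1) = √(MSE/Sₓₓ) = √(46.59/1917) = 0.155896.
t = 0.2837 / 0.155896 = 1.8198.
df = n − 2 = 99.
Two-sided p ≈ 0.0718, which is < 0.1, so reject H₀.
There is evidence that waist circumference is associated with body fat percentage.

t = 1.8198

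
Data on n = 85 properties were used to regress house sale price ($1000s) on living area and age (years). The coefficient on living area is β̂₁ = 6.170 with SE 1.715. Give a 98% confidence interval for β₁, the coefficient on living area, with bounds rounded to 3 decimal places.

df = n − k − 1 = 85 − 2 − 1 = 82.
t* = t_{0.01, 82} = 2.372687.
Margin = t* × SE = 2.372687 × 1.715 = 4.06916.
CI: 6.170 ± 4.06916 → (2.101, 10.239).
With 98% confidence, each one-unit increase in living area is associated with a change of between 2.101 and 10.239 $1000s in house sale price, holding the other predictors fixed.

(2.101, 10.239)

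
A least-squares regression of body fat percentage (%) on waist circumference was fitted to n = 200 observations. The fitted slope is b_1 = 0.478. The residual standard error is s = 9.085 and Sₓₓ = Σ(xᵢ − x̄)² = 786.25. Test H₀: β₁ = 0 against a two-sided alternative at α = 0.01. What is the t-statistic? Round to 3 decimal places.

SE(b_1) = s/√Sₓₓ = 9.085/√786.25 = 0.324.
t = 0.478 / 0.324 = 1.475.
df = n − 2 = 198.
Two-sided p ≈ 0.1417, which is ≥ 0.01, so fail to reject H₀.
The data do not give significant evidence of an association between waist circumference and body fat percentage.

t = 1.475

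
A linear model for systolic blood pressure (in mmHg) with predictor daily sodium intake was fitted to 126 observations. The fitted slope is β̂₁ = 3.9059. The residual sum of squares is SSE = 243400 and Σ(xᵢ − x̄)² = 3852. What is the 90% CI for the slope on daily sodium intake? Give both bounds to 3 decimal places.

(2.723, 5.089)

MSE = SSE/(n − 2) = 243400/124 = 1962.9.
SE(β̂₁) = √(MSE/Sₓₓ) = √(1962.9/3852) = 0.713849.
df = n − 2 = 124.
t* = t_{0.05, 124} = 1.657235.
Margin = t* × SE = 1.657235 × 0.713849 = 1.18302.
CI: 3.9059 ± 1.18302 → (2.723, 5.089).
With 90% confidence, each one-unit increase in daily sodium intake is associated with a change of between 2.723 and 5.089 mmHg in systolic blood pressure.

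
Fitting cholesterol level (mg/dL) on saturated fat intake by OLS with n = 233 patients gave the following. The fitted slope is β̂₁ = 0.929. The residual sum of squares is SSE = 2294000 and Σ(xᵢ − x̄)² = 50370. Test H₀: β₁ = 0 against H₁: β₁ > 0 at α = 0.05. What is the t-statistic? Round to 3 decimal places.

t = 2.092

MSE = SSE/(n − 2) = 2294000/231 = 9930.74.
SE(β̂₁) = √(MSE/Sₓₓ) = √(9930.74/50370) = 0.444022.
t = 0.929 / 0.444022 = 2.092.
df = n − 2 = 231.
One-sided p ≈ 0.0188, which is < 0.05, so reject H₀.
There is evidence that the true slope on saturated fat intake is positive.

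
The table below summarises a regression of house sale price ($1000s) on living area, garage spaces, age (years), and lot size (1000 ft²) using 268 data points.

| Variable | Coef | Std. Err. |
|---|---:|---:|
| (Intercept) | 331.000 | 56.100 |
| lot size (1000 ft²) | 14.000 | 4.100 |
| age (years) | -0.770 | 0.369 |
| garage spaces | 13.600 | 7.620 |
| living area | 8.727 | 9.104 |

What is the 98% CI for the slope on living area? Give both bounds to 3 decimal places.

Read off: b = 8.727, SE = 9.104 for living area.
df = n − k − 1 = 268 − 4 − 1 = 263.
t* = t_{0.01, 263} = 2.34061.
Margin = t* × SE = 2.34061 × 9.104 = 21.30891.
CI: 8.727 ± 21.30891 → (-12.582, 30.036).

(-12.582, 30.036)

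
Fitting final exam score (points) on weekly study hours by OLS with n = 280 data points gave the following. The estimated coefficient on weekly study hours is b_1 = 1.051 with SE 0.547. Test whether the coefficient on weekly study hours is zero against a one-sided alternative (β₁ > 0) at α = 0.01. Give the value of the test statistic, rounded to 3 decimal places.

H₀: β₁ = 0 vs H₁: β₁ > 0.
t = (b_1 − β₁⁰)/SE = 1.051 / 0.547 = 1.921.
df = n − 2 = 280 − 2 = 278.
One-sided p ≈ 0.0279, which is ≥ 0.01, so fail to reject H₀.
The data do not give significant evidence that the true slope on weekly study hours is positive.

t = 1.921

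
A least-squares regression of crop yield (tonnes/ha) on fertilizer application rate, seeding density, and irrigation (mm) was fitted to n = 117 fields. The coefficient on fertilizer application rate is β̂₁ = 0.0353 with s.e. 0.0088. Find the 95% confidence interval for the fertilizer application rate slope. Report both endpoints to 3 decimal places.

(0.018, 0.053)

df = n − k − 1 = 117 − 3 − 1 = 113.
t* = t_{0.025, 113} = 1.98118.
Margin = t* × SE = 1.98118 × 0.0088 = 0.01743.
CI: 0.0353 ± 0.01743 → (0.018, 0.053).
With 95% confidence, each one-unit increase in fertilizer application rate is associated with a change of between 0.018 and 0.053 tonnes/ha in crop yield, holding the other predictors fixed.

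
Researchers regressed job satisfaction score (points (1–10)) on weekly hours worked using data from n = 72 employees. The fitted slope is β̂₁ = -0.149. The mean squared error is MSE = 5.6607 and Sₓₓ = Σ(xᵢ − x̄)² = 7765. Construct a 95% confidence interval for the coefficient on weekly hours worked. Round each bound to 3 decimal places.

(-0.203, -0.095)

SE(β̂₁) = √(MSE/Sₓₓ) = √(5.6607/7765) = 0.027.
df = n − 2 = 70.
t* = t_{0.025, 70} = 1.994437.
Margin = t* × SE = 1.994437 × 0.027 = 0.05385.
CI: -0.149 ± 0.05385 → (-0.203, -0.095).
With 95% confidence, each one-unit increase in weekly hours worked is associated with a change of between -0.203 and -0.095 points (1–10) in job satisfaction score.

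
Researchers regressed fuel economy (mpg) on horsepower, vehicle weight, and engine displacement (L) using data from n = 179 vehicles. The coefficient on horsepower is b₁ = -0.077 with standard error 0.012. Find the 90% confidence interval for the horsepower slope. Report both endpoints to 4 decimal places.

df = n − k − 1 = 179 − 3 − 1 = 175.
t* = t_{0.05, 175} = 1.653607.
Margin = t* × SE = 1.653607 × 0.012 = 0.019843.
CI: -0.077 ± 0.019843 → (-0.0968, -0.0572).
With 90% confidence, each one-unit increase in horsepower is associated with a change of between -0.0968 and -0.0572 mpg in fuel economy, holding the other predictors fixed.

(-0.0968, -0.0572)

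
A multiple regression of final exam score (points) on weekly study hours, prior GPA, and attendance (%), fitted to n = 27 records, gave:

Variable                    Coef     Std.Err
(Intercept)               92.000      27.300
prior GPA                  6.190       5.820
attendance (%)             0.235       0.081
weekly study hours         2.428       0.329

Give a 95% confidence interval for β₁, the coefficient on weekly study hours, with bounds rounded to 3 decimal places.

Read off: b = 2.428, SE = 0.329 for weekly study hours.
df = n − k − 1 = 27 − 3 − 1 = 23.
t* = t_{0.025, 23} = 2.068658.
Margin = t* × SE = 2.068658 × 0.329 = 0.68059.
CI: 2.428 ± 0.68059 → (1.747, 3.109).

(1.747, 3.109)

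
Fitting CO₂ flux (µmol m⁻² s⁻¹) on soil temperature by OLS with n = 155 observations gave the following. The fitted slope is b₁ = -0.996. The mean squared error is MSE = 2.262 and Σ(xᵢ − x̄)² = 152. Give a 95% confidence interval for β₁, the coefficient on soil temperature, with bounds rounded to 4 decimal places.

(-1.2370, -0.7550)

SE(b₁) = √(MSE/Sₓₓ) = √(2.262/152) = 0.12199.
df = n − 2 = 153.
t* = t_{0.025, 153} = 1.97559.
Margin = t* × SE = 1.97559 × 0.12199 = 0.241002.
CI: -0.996 ± 0.241002 → (-1.2370, -0.7550).
With 95% confidence, each one-unit increase in soil temperature is associated with a change of between -1.2370 and -0.7550 µmol m⁻² s⁻¹ in CO₂ flux.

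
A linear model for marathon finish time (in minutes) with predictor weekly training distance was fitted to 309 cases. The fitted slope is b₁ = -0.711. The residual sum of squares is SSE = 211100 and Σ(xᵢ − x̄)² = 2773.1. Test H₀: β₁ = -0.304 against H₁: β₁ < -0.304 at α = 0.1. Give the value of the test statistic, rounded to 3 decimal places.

t = -0.817

MSE = SSE/(n − 2) = 211100/307 = 687.622.
SE(b₁) = √(MSE/Sₓₓ) = √(687.622/2773.1) = 0.497957.
t = (-0.711 − (-0.304)) / 0.497957 = -0.817.
df = n − 2 = 307.
One-sided p ≈ 0.2072, which is ≥ 0.1, so fail to reject H₀.
The data do not give significant evidence that the true slope on weekly training distance is below -0.304 minutes per unit.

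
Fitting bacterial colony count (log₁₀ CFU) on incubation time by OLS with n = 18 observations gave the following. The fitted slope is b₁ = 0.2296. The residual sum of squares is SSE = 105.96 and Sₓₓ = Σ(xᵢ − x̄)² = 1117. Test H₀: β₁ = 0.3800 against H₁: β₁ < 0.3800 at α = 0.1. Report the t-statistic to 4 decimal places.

t = -1.9533

MSE = SSE/(n − 2) = 105.96/16 = 6.6225.
SE(b₁) = √(MSE/Sₓₓ) = √(6.6225/1117) = 0.0769989.
t = (0.2296 − 0.3800) / 0.0769989 = -1.9533.
df = n − 2 = 16.
One-sided p ≈ 0.0343, which is < 0.1, so reject H₀.
There is evidence that the true slope on incubation time is below 0.3800 log₁₀ CFU per unit.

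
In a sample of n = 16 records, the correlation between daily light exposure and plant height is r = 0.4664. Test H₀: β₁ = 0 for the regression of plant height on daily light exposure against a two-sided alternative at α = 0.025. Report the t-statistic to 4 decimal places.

t = r·√(n − 2)/√(1 − r²) = 0.4664·√14/√0.782471 = 1.9728.
df = n − 2 = 14.
Two-sided p ≈ 0.0686, which is ≥ 0.025, so fail to reject H₀.
The data do not give significant evidence of a linear association between daily light exposure and plant height.

t = 1.9728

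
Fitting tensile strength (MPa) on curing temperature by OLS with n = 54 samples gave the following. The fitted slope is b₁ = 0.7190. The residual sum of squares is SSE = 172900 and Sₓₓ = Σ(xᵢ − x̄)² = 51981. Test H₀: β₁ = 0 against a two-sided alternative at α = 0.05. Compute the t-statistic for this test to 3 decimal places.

t = 2.843

MSE = SSE/(n − 2) = 172900/52 = 3325.
SE(b₁) = √(MSE/Sₓₓ) = √(3325/51981) = 0.252914.
t = 0.7190 / 0.252914 = 2.843.
df = n − 2 = 52.
Two-sided p ≈ 0.0064, which is < 0.05, so reject H₀.
There is evidence that curing temperature is associated with tensile strength.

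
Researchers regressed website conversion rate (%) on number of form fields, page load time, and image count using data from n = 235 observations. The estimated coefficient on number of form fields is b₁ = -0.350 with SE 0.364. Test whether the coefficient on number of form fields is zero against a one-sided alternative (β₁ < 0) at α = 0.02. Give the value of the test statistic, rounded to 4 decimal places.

H₀: β₁ = 0 vs H₁: β₁ < 0.
t = (b₁ − β₁⁰)/SE = -0.350 / 0.364 = -0.9615.
df = n − k − 1 = 235 − 3 − 1 = 231.
One-sided p ≈ 0.1686, which is ≥ 0.02, so fail to reject H₀.
The data do not give significant evidence that the true slope on number of form fields is negative, holding the other predictors fixed.

t = -0.9615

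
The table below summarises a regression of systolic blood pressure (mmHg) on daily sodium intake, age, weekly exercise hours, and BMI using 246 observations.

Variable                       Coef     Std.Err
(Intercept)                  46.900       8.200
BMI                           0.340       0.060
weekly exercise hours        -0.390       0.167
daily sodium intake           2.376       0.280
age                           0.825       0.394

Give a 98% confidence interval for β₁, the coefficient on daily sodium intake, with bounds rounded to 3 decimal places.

Read off: b = 2.376, SE = 0.280 for daily sodium intake.
df = n − k − 1 = 246 − 4 − 1 = 241.
t* = t_{0.01, 241} = 2.34192.
Margin = t* × SE = 2.34192 × 0.280 = 0.65574.
CI: 2.376 ± 0.65574 → (1.720, 3.032).

(1.720, 3.032)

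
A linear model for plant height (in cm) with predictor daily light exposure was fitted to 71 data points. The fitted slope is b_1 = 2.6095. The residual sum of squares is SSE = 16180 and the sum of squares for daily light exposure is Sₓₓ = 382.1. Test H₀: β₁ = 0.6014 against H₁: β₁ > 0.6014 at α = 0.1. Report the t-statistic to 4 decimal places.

t = 2.5634

MSE = SSE/(n − 2) = 16180/69 = 234.493.
SE(b_1) = √(MSE/Sₓₓ) = √(234.493/382.1) = 0.783387.
t = (2.6095 − 0.6014) / 0.783387 = 2.5634.
df = n − 2 = 69.
One-sided p ≈ 0.0063, which is < 0.1, so reject H₀.
There is evidence that the true slope on daily light exposure exceeds 0.6014 cm per unit.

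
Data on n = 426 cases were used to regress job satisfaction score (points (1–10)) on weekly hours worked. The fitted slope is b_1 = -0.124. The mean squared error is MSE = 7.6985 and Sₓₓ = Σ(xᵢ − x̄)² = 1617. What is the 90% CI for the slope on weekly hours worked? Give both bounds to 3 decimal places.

SE(b_1) = √(MSE/Sₓₓ) = √(7.6985/1617) = 0.0689998.
df = n − 2 = 424.
t* = t_{0.05, 424} = 1.648455.
Margin = t* × SE = 1.648455 × 0.0689998 = 0.11374.
CI: -0.124 ± 0.11374 → (-0.238, -0.010).
With 90% confidence, each one-unit increase in weekly hours worked is associated with a change of between -0.238 and -0.010 points (1–10) in job satisfaction score.

(-0.238, -0.010)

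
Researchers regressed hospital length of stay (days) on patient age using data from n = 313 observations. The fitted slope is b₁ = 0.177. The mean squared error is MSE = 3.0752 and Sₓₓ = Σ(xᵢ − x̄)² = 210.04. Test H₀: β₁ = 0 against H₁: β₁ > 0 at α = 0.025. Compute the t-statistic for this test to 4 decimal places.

t = 1.4628

SE(b₁) = √(MSE/Sₓₓ) = √(3.0752/210.04) = 0.121.
t = 0.177 / 0.121 = 1.4628.
df = n − 2 = 311.
One-sided p ≈ 0.0723, which is ≥ 0.025, so fail to reject H₀.
The data do not give significant evidence that the true slope on patient age is positive.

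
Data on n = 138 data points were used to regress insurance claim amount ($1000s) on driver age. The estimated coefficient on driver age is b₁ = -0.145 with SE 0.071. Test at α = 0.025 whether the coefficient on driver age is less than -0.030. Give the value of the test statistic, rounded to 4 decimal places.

H₀: β₁ = -0.030 vs H₁: β₁ < -0.030.
t = (b₁ − β₁⁰)/SE = (-0.145 − (-0.030)) / 0.071 = -1.6197.
df = n − 2 = 138 − 2 = 136.
One-sided p ≈ 0.0538, which is ≥ 0.025, so fail to reject H₀.
The data do not give significant evidence that the true slope on driver age is below -0.030 $1000s per unit.

t = -1.6197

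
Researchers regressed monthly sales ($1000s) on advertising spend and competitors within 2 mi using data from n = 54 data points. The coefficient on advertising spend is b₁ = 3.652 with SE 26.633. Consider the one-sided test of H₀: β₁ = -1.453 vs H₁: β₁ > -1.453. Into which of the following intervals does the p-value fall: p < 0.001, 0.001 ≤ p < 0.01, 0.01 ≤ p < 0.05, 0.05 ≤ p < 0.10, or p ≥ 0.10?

p ≥ 0.10

t = (3.652 − (-1.453)) / 26.633 = 0.192.
df = n − k − 1 = 54 − 2 − 1 = 51.
One-sided p = P(T_{51} > t) ≈ 0.4244.
So p ≥ 0.10.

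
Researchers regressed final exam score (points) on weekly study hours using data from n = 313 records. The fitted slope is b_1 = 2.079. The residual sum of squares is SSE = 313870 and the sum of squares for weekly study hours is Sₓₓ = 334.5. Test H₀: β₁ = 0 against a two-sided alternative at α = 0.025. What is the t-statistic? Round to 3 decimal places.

MSE = SSE/(n − 2) = 313870/311 = 1009.23.
SE(b_1) = √(MSE/Sₓₓ) = √(1009.23/334.5) = 1.73699.
t = 2.079 / 1.73699 = 1.197.
df = n − 2 = 311.
Two-sided p ≈ 0.2323, which is ≥ 0.025, so fail to reject H₀.
The data do not give significant evidence of an association between weekly study hours and final exam score.

t = 1.197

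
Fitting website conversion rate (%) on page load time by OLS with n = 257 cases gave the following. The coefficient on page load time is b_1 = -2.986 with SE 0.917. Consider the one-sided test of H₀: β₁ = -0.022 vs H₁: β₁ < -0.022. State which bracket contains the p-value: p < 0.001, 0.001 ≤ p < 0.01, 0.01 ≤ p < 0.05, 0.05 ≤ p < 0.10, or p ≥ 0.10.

t = (-2.986 − (-0.022)) / 0.917 = -3.232.
df = n − 2 = 257 − 2 = 255.
One-sided p = P(T_{255} < t) ≈ 0.0007.
So p < 0.001.

p < 0.001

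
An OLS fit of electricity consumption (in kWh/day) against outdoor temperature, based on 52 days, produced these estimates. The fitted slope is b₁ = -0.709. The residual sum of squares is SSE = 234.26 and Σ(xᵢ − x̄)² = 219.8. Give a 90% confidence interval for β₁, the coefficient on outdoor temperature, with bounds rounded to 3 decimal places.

MSE = SSE/(n − 2) = 234.26/50 = 4.6852.
SE(b₁) = √(MSE/Sₓₓ) = √(4.6852/219.8) = 0.145999.
df = n − 2 = 50.
t* = t_{0.05, 50} = 1.675905.
Margin = t* × SE = 1.675905 × 0.145999 = 0.24468.
CI: -0.709 ± 0.24468 → (-0.954, -0.464).
With 90% confidence, each one-unit increase in outdoor temperature is associated with a change of between -0.954 and -0.464 kWh/day in electricity consumption.

(-0.954, -0.464)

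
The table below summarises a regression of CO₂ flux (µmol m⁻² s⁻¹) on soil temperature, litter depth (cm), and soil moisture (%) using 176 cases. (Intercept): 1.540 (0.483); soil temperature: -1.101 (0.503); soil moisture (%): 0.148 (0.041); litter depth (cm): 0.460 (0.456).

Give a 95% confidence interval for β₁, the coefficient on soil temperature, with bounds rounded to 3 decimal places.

(-2.094, -0.108)

Read off: b = -1.101, SE = 0.503 for soil temperature.
df = n − k − 1 = 176 − 3 − 1 = 172.
t* = t_{0.025, 172} = 1.973852.
Margin = t* × SE = 1.973852 × 0.503 = 0.99285.
CI: -1.101 ± 0.99285 → (-2.094, -0.108).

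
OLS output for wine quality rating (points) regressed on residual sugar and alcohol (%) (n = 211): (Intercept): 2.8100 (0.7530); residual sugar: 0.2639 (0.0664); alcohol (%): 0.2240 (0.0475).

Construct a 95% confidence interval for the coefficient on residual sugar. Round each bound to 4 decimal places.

(0.1330, 0.3948)

Read off: b = 0.2639, SE = 0.0664 for residual sugar.
df = n − k − 1 = 211 − 2 − 1 = 208.
t* = t_{0.025, 208} = 1.971435.
Margin = t* × SE = 1.971435 × 0.0664 = 0.130903.
CI: 0.2639 ± 0.130903 → (0.1330, 0.3948).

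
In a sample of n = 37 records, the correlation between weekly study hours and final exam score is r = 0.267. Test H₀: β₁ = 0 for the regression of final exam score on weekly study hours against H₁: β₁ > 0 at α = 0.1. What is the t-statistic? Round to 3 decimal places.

t = 1.639

t = r·√(n − 2)/√(1 − r²) = 0.267·√35/√0.928711 = 1.639.
df = n − 2 = 35.
One-sided p ≈ 0.0551, which is < 0.1, so reject H₀.
There is evidence of a linear association between weekly study hours and final exam score.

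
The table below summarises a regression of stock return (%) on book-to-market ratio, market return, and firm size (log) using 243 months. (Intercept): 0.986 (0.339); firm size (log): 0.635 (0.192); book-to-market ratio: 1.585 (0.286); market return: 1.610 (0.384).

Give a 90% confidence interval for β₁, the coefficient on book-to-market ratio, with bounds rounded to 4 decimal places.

(1.1127, 2.0573)

Read off: b = 1.585, SE = 0.286 for book-to-market ratio.
df = n − k − 1 = 243 − 3 − 1 = 239.
t* = t_{0.05, 239} = 1.651254.
Margin = t* × SE = 1.651254 × 0.286 = 0.472259.
CI: 1.585 ± 0.472259 → (1.1127, 2.0573).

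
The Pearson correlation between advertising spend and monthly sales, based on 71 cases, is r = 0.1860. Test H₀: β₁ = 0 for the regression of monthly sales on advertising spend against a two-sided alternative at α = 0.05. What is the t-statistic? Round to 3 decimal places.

t = 1.572

t = r·√(n − 2)/√(1 − r²) = 0.1860·√69/√0.965404 = 1.572.
df = n − 2 = 69.
Two-sided p ≈ 0.1204, which is ≥ 0.05, so fail to reject H₀.
The data do not give significant evidence of a linear association between advertising spend and monthly sales.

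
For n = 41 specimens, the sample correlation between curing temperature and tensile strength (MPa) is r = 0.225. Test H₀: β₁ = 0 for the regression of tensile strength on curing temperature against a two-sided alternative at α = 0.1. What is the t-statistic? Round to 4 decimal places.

t = r·√(n − 2)/√(1 − r²) = 0.225·√39/√0.949375 = 1.4421.
df = n − 2 = 39.
Two-sided p ≈ 0.1573, which is ≥ 0.1, so fail to reject H₀.
The data do not give significant evidence of a linear association between curing temperature and tensile strength.

t = 1.4421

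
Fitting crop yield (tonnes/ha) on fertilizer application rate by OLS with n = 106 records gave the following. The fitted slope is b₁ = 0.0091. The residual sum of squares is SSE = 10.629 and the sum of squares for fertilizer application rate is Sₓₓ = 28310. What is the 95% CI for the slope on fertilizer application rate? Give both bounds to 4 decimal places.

MSE = SSE/(n − 2) = 10.629/104 = 0.102202.
SE(b₁) = √(MSE/Sₓₓ) = √(0.102202/28310) = 0.00190003.
df = n − 2 = 104.
t* = t_{0.025, 104} = 1.983038.
Margin = t* × SE = 1.983038 × 0.00190003 = 0.003768.
CI: 0.0091 ± 0.003768 → (0.0053, 0.0129).
With 95% confidence, each one-unit increase in fertilizer application rate is associated with a change of between 0.0053 and 0.0129 tonnes/ha in crop yield.

(0.0053, 0.0129)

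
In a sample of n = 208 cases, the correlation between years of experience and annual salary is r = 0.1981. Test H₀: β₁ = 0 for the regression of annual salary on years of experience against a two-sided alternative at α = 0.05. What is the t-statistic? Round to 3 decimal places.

t = 2.901

t = r·√(n − 2)/√(1 − r²) = 0.1981·√206/√0.960756 = 2.901.
df = n − 2 = 206.
Two-sided p ≈ 0.0041, which is < 0.05, so reject H₀.
There is evidence of a linear association between years of experience and annual salary.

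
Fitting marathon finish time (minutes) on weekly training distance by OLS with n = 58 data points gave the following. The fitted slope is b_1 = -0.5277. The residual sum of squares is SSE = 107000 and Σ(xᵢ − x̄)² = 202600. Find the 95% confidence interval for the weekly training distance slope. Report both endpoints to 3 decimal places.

MSE = SSE/(n − 2) = 107000/56 = 1910.71.
SE(b_1) = √(MSE/Sₓₓ) = √(1910.71/202600) = 0.0971132.
df = n − 2 = 56.
t* = t_{0.025, 56} = 2.003241.
Margin = t* × SE = 2.003241 × 0.0971132 = 0.19454.
CI: -0.5277 ± 0.19454 → (-0.722, -0.333).
With 95% confidence, each one-unit increase in weekly training distance is associated with a change of between -0.722 and -0.333 minutes in marathon finish time.

(-0.722, -0.333)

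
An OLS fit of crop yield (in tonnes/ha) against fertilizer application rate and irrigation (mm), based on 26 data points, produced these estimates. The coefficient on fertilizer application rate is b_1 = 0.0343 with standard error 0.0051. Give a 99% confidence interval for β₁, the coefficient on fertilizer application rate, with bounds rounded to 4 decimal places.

(0.0200, 0.0486)

df = n − k − 1 = 26 − 2 − 1 = 23.
t* = t_{0.005, 23} = 2.807336.
Margin = t* × SE = 2.807336 × 0.0051 = 0.014317.
CI: 0.0343 ± 0.014317 → (0.0200, 0.0486).
With 99% confidence, each one-unit increase in fertilizer application rate is associated with a change of between 0.0200 and 0.0486 tonnes/ha in crop yield, holding the other predictors fixed.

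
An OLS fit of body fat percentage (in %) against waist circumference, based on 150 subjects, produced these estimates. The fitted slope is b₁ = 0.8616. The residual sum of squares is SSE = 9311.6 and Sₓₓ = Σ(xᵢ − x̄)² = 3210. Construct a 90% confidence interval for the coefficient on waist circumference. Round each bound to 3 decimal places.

MSE = SSE/(n − 2) = 9311.6/148 = 62.9162.
SE(b₁) = √(MSE/Sₓₓ) = √(62.9162/3210) = 0.14.
df = n − 2 = 148.
t* = t_{0.05, 148} = 1.655215.
Margin = t* × SE = 1.655215 × 0.14 = 0.23173.
CI: 0.8616 ± 0.23173 → (0.630, 1.093).
With 90% confidence, each one-unit increase in waist circumference is associated with a change of between 0.630 and 1.093 % in body fat percentage.

(0.630, 1.093)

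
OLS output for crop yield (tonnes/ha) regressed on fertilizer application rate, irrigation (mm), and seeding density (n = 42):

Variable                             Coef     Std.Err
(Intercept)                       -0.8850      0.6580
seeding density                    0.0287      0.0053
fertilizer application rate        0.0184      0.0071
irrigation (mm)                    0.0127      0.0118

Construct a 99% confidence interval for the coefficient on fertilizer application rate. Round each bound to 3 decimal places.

(-0.001, 0.038)

Read off: b = 0.0184, SE = 0.0071 for fertilizer application rate.
df = n − k − 1 = 42 − 3 − 1 = 38.
t* = t_{0.005, 38} = 2.711558.
Margin = t* × SE = 2.711558 × 0.0071 = 0.01925.
CI: 0.0184 ± 0.01925 → (-0.001, 0.038).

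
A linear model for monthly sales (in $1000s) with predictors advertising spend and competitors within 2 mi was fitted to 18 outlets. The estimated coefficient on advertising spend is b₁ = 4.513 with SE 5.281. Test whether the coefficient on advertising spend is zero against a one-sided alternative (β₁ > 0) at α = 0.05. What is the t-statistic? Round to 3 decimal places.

t = 0.855

H₀: β₁ = 0 vs H₁: β₁ > 0.
t = (b₁ − β₁⁰)/SE = 4.513 / 5.281 = 0.855.
df = n − k − 1 = 18 − 2 − 1 = 15.
One-sided p ≈ 0.2031, which is ≥ 0.05, so fail to reject H₀.
The data do not give significant evidence that the true slope on advertising spend is positive, holding the other predictors fixed.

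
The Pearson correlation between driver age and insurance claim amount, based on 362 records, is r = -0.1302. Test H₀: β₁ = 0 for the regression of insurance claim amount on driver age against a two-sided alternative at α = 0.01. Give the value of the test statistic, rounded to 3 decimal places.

t = r·√(n − 2)/√(1 − r²) = -0.1302·√360/√0.983048 = -2.492.
df = n − 2 = 360.
Two-sided p ≈ 0.0132, which is ≥ 0.01, so fail to reject H₀.
The data do not give significant evidence of a linear association between driver age and insurance claim amount.

t = -2.492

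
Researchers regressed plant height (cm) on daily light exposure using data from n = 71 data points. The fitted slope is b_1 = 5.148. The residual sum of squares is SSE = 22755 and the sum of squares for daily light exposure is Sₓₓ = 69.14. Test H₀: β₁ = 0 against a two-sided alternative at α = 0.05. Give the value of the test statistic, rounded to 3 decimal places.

MSE = SSE/(n − 2) = 22755/69 = 329.783.
SE(b_1) = √(MSE/Sₓₓ) = √(329.783/69.14) = 2.18398.
t = 5.148 / 2.18398 = 2.357.
df = n − 2 = 69.
Two-sided p ≈ 0.0213, which is < 0.05, so reject H₀.
There is evidence that daily light exposure is associated with plant height.

t = 2.357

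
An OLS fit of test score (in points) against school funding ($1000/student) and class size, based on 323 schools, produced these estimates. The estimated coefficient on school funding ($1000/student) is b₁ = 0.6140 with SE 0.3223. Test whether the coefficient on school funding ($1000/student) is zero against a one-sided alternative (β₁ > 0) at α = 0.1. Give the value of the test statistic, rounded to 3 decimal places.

H₀: β₁ = 0 vs H₁: β₁ > 0.
t = (b₁ − β₁⁰)/SE = 0.6140 / 0.3223 = 1.905.
df = n − k − 1 = 323 − 2 − 1 = 320.
One-sided p ≈ 0.0288, which is < 0.1, so reject H₀.
There is evidence that the true slope on school funding ($1000/student) is positive, holding the other predictors fixed.

t = 1.905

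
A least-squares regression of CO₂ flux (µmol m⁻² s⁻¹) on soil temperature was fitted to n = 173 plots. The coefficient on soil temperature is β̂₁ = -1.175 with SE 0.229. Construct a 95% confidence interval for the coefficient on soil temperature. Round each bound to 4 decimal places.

(-1.6270, -0.7230)

df = n − 2 = 173 − 2 = 171.
t* = t_{0.025, 171} = 1.973934.
Margin = t* × SE = 1.973934 × 0.229 = 0.452031.
CI: -1.175 ± 0.452031 → (-1.6270, -0.7230).
With 95% confidence, each one-unit increase in soil temperature is associated with a change of between -1.6270 and -0.7230 µmol m⁻² s⁻¹ in CO₂ flux.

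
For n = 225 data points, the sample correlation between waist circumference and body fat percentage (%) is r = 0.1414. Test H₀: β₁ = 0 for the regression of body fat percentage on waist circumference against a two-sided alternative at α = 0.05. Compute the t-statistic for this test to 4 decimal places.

t = r·√(n − 2)/√(1 − r²) = 0.1414·√223/√0.980006 = 2.1330.
df = n − 2 = 223.
Two-sided p ≈ 0.0340, which is < 0.05, so reject H₀.
There is evidence of a linear association between waist circumference and body fat percentage.

t = 2.1330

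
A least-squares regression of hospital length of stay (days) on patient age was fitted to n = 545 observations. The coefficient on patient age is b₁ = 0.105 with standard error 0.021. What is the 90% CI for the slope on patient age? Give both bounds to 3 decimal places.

(0.070, 0.140)

df = n − 2 = 545 − 2 = 543.
t* = t_{0.05, 543} = 1.647665.
Margin = t* × SE = 1.647665 × 0.021 = 0.03460.
CI: 0.105 ± 0.03460 → (0.070, 0.140).
With 90% confidence, each one-unit increase in patient age is associated with a change of between 0.070 and 0.140 days in hospital length of stay.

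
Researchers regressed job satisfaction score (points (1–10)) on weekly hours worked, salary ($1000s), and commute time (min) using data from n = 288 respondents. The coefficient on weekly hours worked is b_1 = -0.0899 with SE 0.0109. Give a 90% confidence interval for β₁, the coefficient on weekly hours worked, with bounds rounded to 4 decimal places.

df = n − k − 1 = 288 − 3 − 1 = 284.
t* = t_{0.05, 284} = 1.650237.
Margin = t* × SE = 1.650237 × 0.0109 = 0.017988.
CI: -0.0899 ± 0.017988 → (-0.1079, -0.0719).
With 90% confidence, each one-unit increase in weekly hours worked is associated with a change of between -0.1079 and -0.0719 points (1–10) in job satisfaction score, holding the other predictors fixed.

(-0.1079, -0.0719)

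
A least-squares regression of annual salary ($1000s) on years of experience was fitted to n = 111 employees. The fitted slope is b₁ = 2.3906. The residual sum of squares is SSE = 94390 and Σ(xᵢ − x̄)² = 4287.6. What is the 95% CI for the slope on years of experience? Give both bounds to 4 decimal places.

MSE = SSE/(n − 2) = 94390/109 = 865.963.
SE(b₁) = √(MSE/Sₓₓ) = √(865.963/4287.6) = 0.44941.
df = n − 2 = 109.
t* = t_{0.025, 109} = 1.981967.
Margin = t* × SE = 1.981967 × 0.44941 = 0.890716.
CI: 2.3906 ± 0.890716 → (1.4999, 3.2813).
With 95% confidence, each one-unit increase in years of experience is associated with a change of between 1.4999 and 3.2813 $1000s in annual salary.

(1.4999, 3.2813)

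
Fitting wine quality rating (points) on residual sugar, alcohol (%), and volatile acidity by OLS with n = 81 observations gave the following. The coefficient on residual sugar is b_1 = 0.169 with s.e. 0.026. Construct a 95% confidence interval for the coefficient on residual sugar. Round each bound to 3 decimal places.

(0.117, 0.221)

df = n − k − 1 = 81 − 3 − 1 = 77.
t* = t_{0.025, 77} = 1.991254.
Margin = t* × SE = 1.991254 × 0.026 = 0.05177.
CI: 0.169 ± 0.05177 → (0.117, 0.221).
With 95% confidence, each one-unit increase in residual sugar is associated with a change of between 0.117 and 0.221 points in wine quality rating, holding the other predictors fixed.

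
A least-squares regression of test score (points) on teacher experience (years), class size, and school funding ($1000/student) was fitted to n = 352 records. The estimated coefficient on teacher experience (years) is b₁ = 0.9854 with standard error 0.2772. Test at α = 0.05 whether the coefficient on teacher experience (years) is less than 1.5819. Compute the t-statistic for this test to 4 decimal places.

t = -2.1519

H₀: β₁ = 1.5819 vs H₁: β₁ < 1.5819.
t = (b₁ − β₁⁰)/SE = (0.9854 − 1.5819) / 0.2772 = -2.1519.
df = n − k − 1 = 352 − 3 − 1 = 348.
One-sided p ≈ 0.0160, which is < 0.05, so reject H₀.
There is evidence that the true slope on teacher experience (years) is below 1.5819 points per unit, holding the other predictors fixed.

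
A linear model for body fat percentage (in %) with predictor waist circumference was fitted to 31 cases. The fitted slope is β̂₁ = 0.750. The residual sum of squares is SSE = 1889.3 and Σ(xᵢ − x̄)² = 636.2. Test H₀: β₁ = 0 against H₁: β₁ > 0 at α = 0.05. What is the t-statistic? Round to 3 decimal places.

t = 2.344

MSE = SSE/(n − 2) = 1889.3/29 = 65.1483.
SE(β̂₁) = √(MSE/Sₓₓ) = √(65.1483/636.2) = 0.320003.
t = 0.750 / 0.320003 = 2.344.
df = n − 2 = 29.
One-sided p ≈ 0.0131, which is < 0.05, so reject H₀.
There is evidence that the true slope on waist circumference is positive.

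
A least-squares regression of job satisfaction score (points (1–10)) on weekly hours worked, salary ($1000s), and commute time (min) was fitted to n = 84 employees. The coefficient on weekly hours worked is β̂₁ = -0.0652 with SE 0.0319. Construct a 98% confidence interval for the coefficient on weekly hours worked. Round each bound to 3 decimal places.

df = n − k − 1 = 84 − 3 − 1 = 80.
t* = t_{0.01, 80} = 2.373868.
Margin = t* × SE = 2.373868 × 0.0319 = 0.07573.
CI: -0.0652 ± 0.07573 → (-0.141, 0.011).
With 98% confidence, each one-unit increase in weekly hours worked is associated with a change of between -0.141 and 0.011 points (1–10) in job satisfaction score, holding the other predictors fixed.

(-0.141, 0.011)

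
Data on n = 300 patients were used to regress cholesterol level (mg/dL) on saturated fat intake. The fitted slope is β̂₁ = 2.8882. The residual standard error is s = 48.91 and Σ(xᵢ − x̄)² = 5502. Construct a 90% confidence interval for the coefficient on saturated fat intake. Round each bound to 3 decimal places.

(1.800, 3.976)

SE(β̂₁) = s/√Sₓₓ = 48.91/√5502 = 0.659382.
df = n − 2 = 298.
t* = t_{0.05, 298} = 1.649983.
Margin = t* × SE = 1.649983 × 0.659382 = 1.08797.
CI: 2.8882 ± 1.08797 → (1.800, 3.976).
With 90% confidence, each one-unit increase in saturated fat intake is associated with a change of between 1.800 and 3.976 mg/dL in cholesterol level.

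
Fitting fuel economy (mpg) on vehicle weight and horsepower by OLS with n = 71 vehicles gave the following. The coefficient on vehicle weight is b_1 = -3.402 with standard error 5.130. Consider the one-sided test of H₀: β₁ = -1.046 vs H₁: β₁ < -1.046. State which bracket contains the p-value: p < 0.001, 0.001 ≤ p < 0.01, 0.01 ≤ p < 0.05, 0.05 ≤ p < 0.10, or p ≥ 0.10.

t = (-3.402 − (-1.046)) / 5.130 = -0.459.
df = n − k − 1 = 71 − 2 − 1 = 68.
One-sided p = P(T_{68} < t) ≈ 0.3238.
So p ≥ 0.10.

p ≥ 0.10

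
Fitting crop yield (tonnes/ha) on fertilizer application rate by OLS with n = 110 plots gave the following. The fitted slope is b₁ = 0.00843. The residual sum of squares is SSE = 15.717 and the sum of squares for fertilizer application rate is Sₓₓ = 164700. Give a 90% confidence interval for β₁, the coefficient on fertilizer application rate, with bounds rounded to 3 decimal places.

MSE = SSE/(n − 2) = 15.717/108 = 0.145528.
SE(b₁) = √(MSE/Sₓₓ) = √(0.145528/164700) = 0.000939996.
df = n − 2 = 108.
t* = t_{0.05, 108} = 1.659085.
Margin = t* × SE = 1.659085 × 0.000939996 = 0.00156.
CI: 0.00843 ± 0.00156 → (0.007, 0.010).
With 90% confidence, each one-unit increase in fertilizer application rate is associated with a change of between 0.007 and 0.010 tonnes/ha in crop yield.

(0.007, 0.010)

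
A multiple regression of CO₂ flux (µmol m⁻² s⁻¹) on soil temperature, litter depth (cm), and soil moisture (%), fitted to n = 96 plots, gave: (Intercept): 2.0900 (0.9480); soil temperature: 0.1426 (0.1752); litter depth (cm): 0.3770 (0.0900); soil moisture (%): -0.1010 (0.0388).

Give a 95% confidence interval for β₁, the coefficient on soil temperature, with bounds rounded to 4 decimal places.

Read off: b = 0.1426, SE = 0.1752 for soil temperature.
df = n − k − 1 = 96 − 3 − 1 = 92.
t* = t_{0.025, 92} = 1.986086.
Margin = t* × SE = 1.986086 × 0.1752 = 0.347962.
CI: 0.1426 ± 0.347962 → (-0.2054, 0.4906).

(-0.2054, 0.4906)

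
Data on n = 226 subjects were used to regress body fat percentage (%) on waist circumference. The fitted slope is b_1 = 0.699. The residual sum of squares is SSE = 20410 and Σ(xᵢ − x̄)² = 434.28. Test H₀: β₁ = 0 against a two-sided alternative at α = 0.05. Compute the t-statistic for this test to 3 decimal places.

t = 1.526

MSE = SSE/(n − 2) = 20410/224 = 91.1161.
SE(b_1) = √(MSE/Sₓₓ) = √(91.1161/434.28) = 0.45805.
t = 0.699 / 0.45805 = 1.526.
df = n − 2 = 224.
Two-sided p ≈ 0.1284, which is ≥ 0.05, so fail to reject H₀.
The data do not give significant evidence of an association between waist circumference and body fat percentage.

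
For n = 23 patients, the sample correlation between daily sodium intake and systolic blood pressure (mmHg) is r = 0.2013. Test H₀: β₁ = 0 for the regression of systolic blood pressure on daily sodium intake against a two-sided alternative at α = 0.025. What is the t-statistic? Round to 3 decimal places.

t = r·√(n − 2)/√(1 − r²) = 0.2013·√21/√0.959478 = 0.942.
df = n − 2 = 21.
Two-sided p ≈ 0.3570, which is ≥ 0.025, so fail to reject H₀.
The data do not give significant evidence of a linear association between daily sodium intake and systolic blood pressure.

t = 0.942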